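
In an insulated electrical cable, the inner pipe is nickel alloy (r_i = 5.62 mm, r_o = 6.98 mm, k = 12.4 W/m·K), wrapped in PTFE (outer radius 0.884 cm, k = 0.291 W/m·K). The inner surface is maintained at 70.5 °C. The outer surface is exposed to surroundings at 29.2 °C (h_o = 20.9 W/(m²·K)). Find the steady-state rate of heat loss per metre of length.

Resistance network (inner→outer):
  R'_nickel alloy = ln(0.00698/0.00562)/(2πk) = 0.2167/(2π·12.4) = 0.002782 m·K/W
  R'_PTFE = ln(0.00884/0.00698)/(2πk) = 0.2362/(2π·0.291) = 0.1292 m·K/W
  R'_conv,out = 1/(2πr h) = 1/(2π·0.00884·20.9) = 0.8614 m·K/W
ΣR = 0.002782 + 0.1292 + 0.8614 = 0.9934 m·K/W
Q' = ΔT/ΣR = (70.5 °C − 29.2 °C)/0.9934 = 41.6 W/m

Q' = 41.6 W/m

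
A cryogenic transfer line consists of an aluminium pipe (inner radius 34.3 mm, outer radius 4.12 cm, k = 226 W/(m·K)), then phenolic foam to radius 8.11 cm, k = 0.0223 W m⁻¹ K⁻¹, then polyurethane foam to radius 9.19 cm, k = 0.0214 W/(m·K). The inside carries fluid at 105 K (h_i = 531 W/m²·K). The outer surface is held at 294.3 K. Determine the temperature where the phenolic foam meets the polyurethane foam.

Resistance network (inner→outer):
  R'_conv,in = 1/(2πr h) = 1/(2π·0.0343·531) = 0.008738 m·K/W
  R'_aluminium = ln(0.0412/0.0343)/(2πk) = 0.1833/(2π·226) = 1.291×10^-4 m·K/W
  R'_phenolic foam = ln(0.0811/0.0412)/(2πk) = 0.6772/(2π·0.0223) = 4.833 m·K/W
  R'_polyurethane foam = ln(0.0919/0.0811)/(2πk) = 0.1250/(2π·0.0214) = 0.9298 m·K/W
ΣR = 0.008738 + 1.291×10^-4 + 4.833 + 0.9298 = 5.772 m·K/W
Q' = ΔT/ΣR = (105 K − 294.3 K)/5.772 = -32.80 W/m
From the inner boundary to the phenolic foam/polyurethane foam interface, ΣR_partial = 4.842 m·K/W.
T_interface = T_in − Q'·ΣR_partial = 105 K − (-32.80)(4.842) = 263.8 K

T = 263.8 K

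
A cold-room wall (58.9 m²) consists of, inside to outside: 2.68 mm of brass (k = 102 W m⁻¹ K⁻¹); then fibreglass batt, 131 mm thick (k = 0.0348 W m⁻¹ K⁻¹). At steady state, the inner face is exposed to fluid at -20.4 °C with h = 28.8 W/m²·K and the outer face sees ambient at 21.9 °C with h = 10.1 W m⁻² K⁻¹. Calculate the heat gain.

Series thermal resistances, inner to outer:
  R_conv,in = 1/(hA) = 1/(28.8·58.9) = 5.895×10^-4 K/W
  R_brass = L/(kA) = 0.00268/(102·58.9) = 4.461×10^-7 K/W
  R_fibreglass batt = L/(kA) = 0.131/(0.0348·58.9) = 0.06391 K/W
  R_conv,out = 1/(hA) = 1/(10.1·58.9) = 0.001681 K/W
ΣR = 5.895×10^-4 + 4.461×10^-7 + 0.06391 + 0.001681 = 0.06618 K/W
Q = ΔT/ΣR = (-20.4 °C − 21.9 °C)/0.06618 = -639 W
(Negative Q ⇒ heat flows inward; heat gain = 639 W.)

Q = 639 W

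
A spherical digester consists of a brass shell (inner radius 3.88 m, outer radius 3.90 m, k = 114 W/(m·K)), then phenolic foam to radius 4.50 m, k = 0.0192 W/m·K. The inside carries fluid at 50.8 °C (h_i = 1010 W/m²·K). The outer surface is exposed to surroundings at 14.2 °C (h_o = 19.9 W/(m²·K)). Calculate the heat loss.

Resistance network (inner→outer):
  R_conv,in = 1/(4πr²h) = 1/(4π·3.88²·1010) = 5.234×10^-6 K/W
  R_brass = (1/3.88 − 1/3.90)/(4πk) = 0.001322/(4π·114) = 9.226×10^-7 K/W
  R_phenolic foam = (1/3.90 − 1/4.50)/(4πk) = 0.03419/(4π·0.0192) = 0.1417 K/W
  R_conv,out = 1/(4πr²h) = 1/(4π·4.50²·19.9) = 1.975×10^-4 K/W
ΣR = 5.234×10^-6 + 9.226×10^-7 + 0.1417 + 1.975×10^-4 = 0.1419 K/W
Q = ΔT/ΣR = (50.8 °C − 14.2 °C)/0.1419 = 258 W

Q = 258 W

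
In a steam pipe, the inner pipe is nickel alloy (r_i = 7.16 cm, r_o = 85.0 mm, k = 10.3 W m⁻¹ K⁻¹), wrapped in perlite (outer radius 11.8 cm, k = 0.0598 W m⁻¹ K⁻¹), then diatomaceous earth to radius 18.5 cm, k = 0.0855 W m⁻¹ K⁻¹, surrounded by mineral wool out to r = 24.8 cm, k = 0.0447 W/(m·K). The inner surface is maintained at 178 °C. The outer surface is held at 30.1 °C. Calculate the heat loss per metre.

Series thermal resistances, inner to outer:
  R'_nickel alloy = ln(0.0850/0.0716)/(2πk) = 0.1716/(2π·10.3) = 0.002651 m·K/W
  R'_perlite = ln(0.118/0.0850)/(2πk) = 0.3280/(2π·0.0598) = 0.8730 m·K/W
  R'_diatomaceous earth = ln(0.185/0.118)/(2πk) = 0.4497/(2π·0.0855) = 0.8370 m·K/W
  R'_mineral wool = ln(0.248/0.185)/(2πk) = 0.2931/(2π·0.0447) = 1.043 m·K/W
ΣR = 0.002651 + 0.8730 + 0.8370 + 1.043 = 2.756 m·K/W
Q' = ΔT/ΣR = (178 °C − 30.1 °C)/2.756 = 53.7 W/m

Q' = 53.7 W/m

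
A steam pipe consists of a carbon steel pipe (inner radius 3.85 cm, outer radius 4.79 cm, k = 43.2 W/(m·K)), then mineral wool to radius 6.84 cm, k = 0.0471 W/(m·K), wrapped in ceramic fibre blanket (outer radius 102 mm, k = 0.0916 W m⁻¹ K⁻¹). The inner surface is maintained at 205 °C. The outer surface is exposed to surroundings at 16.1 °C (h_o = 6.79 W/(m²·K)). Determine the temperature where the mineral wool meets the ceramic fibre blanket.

T = 98.1 °C

Resistance network (inner→outer):
  R'_carbon steel = ln(0.0479/0.0385)/(2πk) = 0.2185/(2π·43.2) = 8.048×10^-4 m·K/W
  R'_mineral wool = ln(0.0684/0.0479)/(2πk) = 0.3563/(2π·0.0471) = 1.204 m·K/W
  R'_ceramic fibre blanket = ln(0.102/0.0684)/(2πk) = 0.3996/(2π·0.0916) = 0.6943 m·K/W
  R'_conv,out = 1/(2πr h) = 1/(2π·0.102·6.79) = 0.2298 m·K/W
ΣR = 8.048×10^-4 + 1.204 + 0.6943 + 0.2298 = 2.129 m·K/W
Q' = ΔT/ΣR = (205 °C − 16.1 °C)/2.129 = 88.73 W/m
From the inner boundary to the mineral wool/ceramic fibre blanket interface, ΣR_partial = 1.205 m·K/W.
T_interface = T_in − Q'·ΣR_partial = 205 °C − (88.73)(1.205) = 98.1 °C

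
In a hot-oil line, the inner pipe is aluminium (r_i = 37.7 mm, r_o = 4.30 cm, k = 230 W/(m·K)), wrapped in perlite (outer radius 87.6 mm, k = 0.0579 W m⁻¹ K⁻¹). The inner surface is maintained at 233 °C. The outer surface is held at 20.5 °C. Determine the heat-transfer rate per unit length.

Q' = 109 W/m

Series thermal resistances, inner to outer:
  R'_aluminium = ln(0.0430/0.0377)/(2πk) = 0.1315/(2π·230) = 9.102×10^-5 m·K/W
  R'_perlite = ln(0.0876/0.0430)/(2πk) = 0.7116/(2π·0.0579) = 1.956 m·K/W
ΣR = 9.102×10^-5 + 1.956 = 1.956 m·K/W
Q' = ΔT/ΣR = (233 °C − 20.5 °C)/1.956 = 109 W/m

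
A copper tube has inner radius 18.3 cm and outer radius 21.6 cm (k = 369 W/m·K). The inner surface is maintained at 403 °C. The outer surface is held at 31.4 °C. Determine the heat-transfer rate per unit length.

Q' = 2πk·ΔT/ln(r₂/r₁) = 2π × 369 × 371.6 / ln(0.216/0.183) = 5.20×10^6 W/m

Q' = 5200 kW/m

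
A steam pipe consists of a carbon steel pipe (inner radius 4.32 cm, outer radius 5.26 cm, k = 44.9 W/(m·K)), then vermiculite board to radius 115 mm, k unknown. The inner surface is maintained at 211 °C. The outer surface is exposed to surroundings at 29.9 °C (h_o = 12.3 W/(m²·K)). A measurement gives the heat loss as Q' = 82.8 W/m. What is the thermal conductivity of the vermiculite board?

ΣR = ΔT/Q' = |211 − 29.9|/82.8 = 2.187 m·K/W
Known resistances:
  R'_carbon steel = ln(0.0526/0.0432)/(2πk) = 0.1969/(2π·44.9) = 6.979×10^-4 m·K/W
  R'_conv,out = 1/(2πr h) = 1/(2π·0.115·12.3) = 0.1125 m·K/W
R_vermiculite board = ΣR − ΣR_known = 2.187 − 0.1132 = 2.074 m·K/W
ln(r₂/r₁)/(2πk) = 2.074 ⇒ k = 0.7822/(2π·2.074) = 0.0600 W/m·K

k = 0.0600 W/m·K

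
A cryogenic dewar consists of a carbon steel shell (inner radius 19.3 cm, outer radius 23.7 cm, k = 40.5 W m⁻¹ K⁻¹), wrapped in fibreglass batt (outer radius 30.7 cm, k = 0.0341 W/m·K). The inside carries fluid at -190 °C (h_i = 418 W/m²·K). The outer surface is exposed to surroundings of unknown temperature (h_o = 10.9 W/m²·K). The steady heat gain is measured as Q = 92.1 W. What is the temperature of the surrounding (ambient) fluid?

Sum the resistances:
  R_conv,in = 1/(4πr²h) = 1/(4π·0.193²·418) = 0.005111 K/W
  R_carbon steel = (1/0.193 − 1/0.237)/(4πk) = 0.9619/(4π·40.5) = 0.001890 K/W
  R_fibreglass batt = (1/0.237 − 1/0.307)/(4πk) = 0.9621/(4π·0.0341) = 2.245 K/W
  R_conv,out = 1/(4πr²h) = 1/(4π·0.307²·10.9) = 0.07746 K/W
ΣR = 2.330 K/W
ΔT = Q·ΣR = 92.1 × 2.330 = 214.6 K
Heat flows inward, so T_out = T_in + ΔT = -190 + 214.6 = 24.6 °C

T_out = 24.6 °C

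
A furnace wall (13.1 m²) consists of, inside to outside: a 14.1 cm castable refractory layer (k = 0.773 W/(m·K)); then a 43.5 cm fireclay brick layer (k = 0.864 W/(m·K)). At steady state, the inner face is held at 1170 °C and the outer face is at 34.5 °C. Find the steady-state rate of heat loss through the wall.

Q = 21700 W

Resistance network (inner→outer):
  R_castable refractory = L/(kA) = 0.141/(0.773·13.1) = 0.01392 K/W
  R_fireclay brick = L/(kA) = 0.435/(0.864·13.1) = 0.03843 K/W
ΣR = 0.01392 + 0.03843 = 0.05235 K/W
Q = ΔT/ΣR = (1170 °C − 34.5 °C)/0.05235 = 21700 W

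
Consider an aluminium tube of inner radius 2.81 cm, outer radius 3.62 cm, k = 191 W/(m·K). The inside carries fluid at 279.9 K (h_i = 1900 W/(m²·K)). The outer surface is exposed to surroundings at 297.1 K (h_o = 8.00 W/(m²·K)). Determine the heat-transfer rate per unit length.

Q' = 31.1 W/m

Series thermal resistances, inner to outer:
  R'_conv,in = 1/(2πr h) = 1/(2π·0.0281·1900) = 0.002981 m·K/W
  R'_aluminium = ln(0.0362/0.0281)/(2πk) = 0.2533/(2π·191) = 2.111×10^-4 m·K/W
  R'_conv,out = 1/(2πr h) = 1/(2π·0.0362·8.00) = 0.5496 m·K/W
ΣR = 0.002981 + 2.111×10^-4 + 0.5496 = 0.5528 m·K/W
Q' = ΔT/ΣR = (279.9 K − 297.1 K)/0.5528 = -31.1 W/m
(Negative Q' ⇒ heat flows inward; heat gain = 31.1 W/m.)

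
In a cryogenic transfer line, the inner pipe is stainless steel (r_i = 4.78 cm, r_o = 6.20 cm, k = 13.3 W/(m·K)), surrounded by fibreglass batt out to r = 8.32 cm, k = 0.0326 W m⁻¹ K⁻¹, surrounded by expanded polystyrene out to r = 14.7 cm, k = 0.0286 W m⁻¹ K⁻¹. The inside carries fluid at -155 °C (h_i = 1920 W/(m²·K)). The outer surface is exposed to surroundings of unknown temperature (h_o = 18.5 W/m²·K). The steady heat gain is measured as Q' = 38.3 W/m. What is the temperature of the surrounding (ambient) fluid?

T_out = 23.7 °C

Series resistances:
  R'_conv,in = 1/(2πr h) = 1/(2π·0.0478·1920) = 0.001734 m·K/W
  R'_stainless steel = ln(0.0620/0.0478)/(2πk) = 0.2601/(2π·13.3) = 0.003113 m·K/W
  R'_fibreglass batt = ln(0.0832/0.0620)/(2πk) = 0.2941/(2π·0.0326) = 1.436 m·K/W
  R'_expanded polystyrene = ln(0.147/0.0832)/(2πk) = 0.5692/(2π·0.0286) = 3.167 m·K/W
  R'_conv,out = 1/(2πr h) = 1/(2π·0.147·18.5) = 0.05852 m·K/W
ΣR = 4.667 m·K/W
ΔT = Q'·ΣR = 38.3 × 4.667 = 178.7 K
Heat flows inward, so T_out = T_in + ΔT = -155 + 178.7 = 23.7 °C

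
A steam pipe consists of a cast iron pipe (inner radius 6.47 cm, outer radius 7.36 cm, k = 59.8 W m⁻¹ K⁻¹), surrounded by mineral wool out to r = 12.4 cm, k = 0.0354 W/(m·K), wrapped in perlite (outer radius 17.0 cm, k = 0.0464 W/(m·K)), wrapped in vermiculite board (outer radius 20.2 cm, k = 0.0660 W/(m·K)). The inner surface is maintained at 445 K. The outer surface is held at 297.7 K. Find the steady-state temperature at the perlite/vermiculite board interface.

T = 313.6 K

Treat each layer as a resistance in series:
  R'_cast iron = ln(0.0736/0.0647)/(2πk) = 0.1289/(2π·59.8) = 3.430×10^-4 m·K/W
  R'_mineral wool = ln(0.124/0.0736)/(2πk) = 0.5216/(2π·0.0354) = 2.345 m·K/W
  R'_perlite = ln(0.170/0.124)/(2πk) = 0.3155/(2π·0.0464) = 1.082 m·K/W
  R'_vermiculite board = ln(0.202/0.170)/(2πk) = 0.1725/(2π·0.0660) = 0.4159 m·K/W
ΣR = 3.430×10^-4 + 2.345 + 1.082 + 0.4159 = 3.843 m·K/W
Q' = ΔT/ΣR = (445 K − 297.7 K)/3.843 = 38.33 W/m
From the inner boundary to the perlite/vermiculite board interface, ΣR_partial = 3.427 m·K/W.
T_interface = T_in − Q'·ΣR_partial = 445 K − (38.33)(3.427) = 313.6 K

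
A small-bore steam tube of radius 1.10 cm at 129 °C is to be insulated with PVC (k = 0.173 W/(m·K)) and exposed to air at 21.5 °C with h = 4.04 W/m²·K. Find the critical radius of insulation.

r_cr = 4.28 cm

For a cylinder, r_cr = k_ins/h = 0.173/4.04 = 0.0428 m = 4.28 cm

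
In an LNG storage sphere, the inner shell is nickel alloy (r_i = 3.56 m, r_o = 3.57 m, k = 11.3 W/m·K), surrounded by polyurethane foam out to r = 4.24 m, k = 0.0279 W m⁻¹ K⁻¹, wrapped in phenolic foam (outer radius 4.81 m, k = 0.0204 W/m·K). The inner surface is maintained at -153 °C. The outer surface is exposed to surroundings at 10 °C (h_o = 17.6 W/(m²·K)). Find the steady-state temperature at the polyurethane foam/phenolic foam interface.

T = -65.6 °C

Treat each layer as a resistance in series:
  R_nickel alloy = (1/3.56 − 1/3.57)/(4πk) = 7.868×10^-4/(4π·11.3) = 5.541×10^-6 K/W
  R_polyurethane foam = (1/3.57 − 1/4.24)/(4πk) = 0.04426/(4π·0.0279) = 0.1262 K/W
  R_phenolic foam = (1/4.24 − 1/4.81)/(4πk) = 0.02795/(4π·0.0204) = 0.1090 K/W
  R_conv,out = 1/(4πr²h) = 1/(4π·4.81²·17.6) = 1.954×10^-4 K/W
ΣR = 5.541×10^-6 + 0.1262 + 0.1090 + 1.954×10^-4 = 0.2354 K/W
Q = ΔT/ΣR = (-153 °C − 10 °C)/0.2354 = -692.4 W
From the inner boundary to the polyurethane foam/phenolic foam interface, ΣR_partial = 0.1262 K/W.
T_interface = T_in − Q·ΣR_partial = -153 °C − (-692.4)(0.1262) = -65.6 °C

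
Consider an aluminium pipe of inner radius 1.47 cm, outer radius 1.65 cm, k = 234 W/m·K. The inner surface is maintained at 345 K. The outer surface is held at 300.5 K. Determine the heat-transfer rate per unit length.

Q' = 2πk·ΔT/ln(r₂/r₁) = 2π × 234 × 44.5 / ln(0.0165/0.0147) = 5.66×10^5 W/m

Q' = 566 kW/m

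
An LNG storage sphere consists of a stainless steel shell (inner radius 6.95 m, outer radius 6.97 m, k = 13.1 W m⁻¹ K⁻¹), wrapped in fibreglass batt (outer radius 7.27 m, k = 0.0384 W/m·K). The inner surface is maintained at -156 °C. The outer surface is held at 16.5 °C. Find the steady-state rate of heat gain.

Resistance network (inner→outer):
  R_stainless steel = (1/6.95 − 1/6.97)/(4πk) = 4.129×10^-4/(4π·13.1) = 2.508×10^-6 K/W
  R_fibreglass batt = (1/6.97 − 1/7.27)/(4πk) = 0.005920/(4π·0.0384) = 0.01227 K/W
ΣR = 2.508×10^-6 + 0.01227 = 0.01227 K/W
Q = ΔT/ΣR = (-156 °C − 16.5 °C)/0.01227 = -14100 W
(Negative Q ⇒ heat flows inward; heat gain = 14100 W.)

Q = 14.1 kW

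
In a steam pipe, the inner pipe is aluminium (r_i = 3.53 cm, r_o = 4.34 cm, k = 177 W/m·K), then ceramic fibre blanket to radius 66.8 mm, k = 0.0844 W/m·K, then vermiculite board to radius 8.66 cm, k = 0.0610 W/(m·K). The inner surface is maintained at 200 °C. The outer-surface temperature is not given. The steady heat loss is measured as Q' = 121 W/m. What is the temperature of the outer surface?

Sum the resistances:
  R'_aluminium = ln(0.0434/0.0353)/(2πk) = 0.2066/(2π·177) = 1.857×10^-4 m·K/W
  R'_ceramic fibre blanket = ln(0.0668/0.0434)/(2πk) = 0.4312/(2π·0.0844) = 0.8132 m·K/W
  R'_vermiculite board = ln(0.0866/0.0668)/(2πk) = 0.2596/(2π·0.0610) = 0.6773 m·K/W
ΣR = 1.491 m·K/W
ΔT = Q'·ΣR = 121 × 1.491 = 180.4 K
Heat flows outward, so T_out = T_in − ΔT = 200 − 180.4 = 19.6 °C

T_out = 19.6 °C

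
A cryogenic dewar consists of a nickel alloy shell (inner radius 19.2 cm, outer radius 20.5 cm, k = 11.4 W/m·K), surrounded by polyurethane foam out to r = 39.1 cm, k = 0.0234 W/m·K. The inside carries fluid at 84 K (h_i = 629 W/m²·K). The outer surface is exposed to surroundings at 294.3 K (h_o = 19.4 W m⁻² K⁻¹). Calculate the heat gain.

Q = 26.5 W

Series thermal resistances, inner to outer:
  R_conv,in = 1/(4πr²h) = 1/(4π·0.192²·629) = 0.003432 K/W
  R_nickel alloy = (1/0.192 − 1/0.205)/(4πk) = 0.3303/(4π·11.4) = 0.002306 K/W
  R_polyurethane foam = (1/0.205 − 1/0.391)/(4πk) = 2.321/(4π·0.0234) = 7.891 K/W
  R_conv,out = 1/(4πr²h) = 1/(4π·0.391²·19.4) = 0.02683 K/W
ΣR = 0.003432 + 0.002306 + 7.891 + 0.02683 = 7.924 K/W
Q = ΔT/ΣR = (84 K − 294.3 K)/7.924 = -26.5 W
(Negative Q ⇒ heat flows inward; heat gain = 26.5 W.)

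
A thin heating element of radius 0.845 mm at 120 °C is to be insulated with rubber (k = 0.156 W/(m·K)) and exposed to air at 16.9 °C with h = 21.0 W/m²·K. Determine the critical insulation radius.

r_cr = 0.743 cm

For a cylinder, r_cr = k_ins/h = 0.156/21.0 = 0.00743 m = 0.743 cm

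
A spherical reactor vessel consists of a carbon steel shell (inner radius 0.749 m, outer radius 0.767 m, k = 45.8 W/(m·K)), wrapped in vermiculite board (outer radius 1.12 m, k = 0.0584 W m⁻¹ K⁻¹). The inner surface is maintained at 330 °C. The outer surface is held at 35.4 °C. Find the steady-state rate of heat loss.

Q = 526 W

Resistance network (inner→outer):
  R_carbon steel = (1/0.749 − 1/0.767)/(4πk) = 0.03133/(4π·45.8) = 5.444×10^-5 K/W
  R_vermiculite board = (1/0.767 − 1/1.12)/(4πk) = 0.4109/(4π·0.0584) = 0.5599 K/W
ΣR = 5.444×10^-5 + 0.5599 = 0.5600 K/W
Q = ΔT/ΣR = (330 °C − 35.4 °C)/0.5600 = 526 W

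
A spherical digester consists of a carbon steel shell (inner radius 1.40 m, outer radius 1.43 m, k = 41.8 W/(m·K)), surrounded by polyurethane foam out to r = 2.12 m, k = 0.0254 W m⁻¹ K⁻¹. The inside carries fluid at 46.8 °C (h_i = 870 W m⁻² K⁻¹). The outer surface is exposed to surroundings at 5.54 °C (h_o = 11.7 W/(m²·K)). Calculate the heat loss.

Q = 57.7 W

Series thermal resistances, inner to outer:
  R_conv,in = 1/(4πr²h) = 1/(4π·1.40²·870) = 4.667×10^-5 K/W
  R_carbon steel = (1/1.40 − 1/1.43)/(4πk) = 0.01499/(4π·41.8) = 2.853×10^-5 K/W
  R_polyurethane foam = (1/1.43 − 1/2.12)/(4πk) = 0.2276/(4π·0.0254) = 0.7131 K/W
  R_conv,out = 1/(4πr²h) = 1/(4π·2.12²·11.7) = 0.001513 K/W
ΣR = 4.667×10^-5 + 2.853×10^-5 + 0.7131 + 0.001513 = 0.7147 K/W
Q = ΔT/ΣR = (46.8 °C − 5.54 °C)/0.7147 = 57.7 W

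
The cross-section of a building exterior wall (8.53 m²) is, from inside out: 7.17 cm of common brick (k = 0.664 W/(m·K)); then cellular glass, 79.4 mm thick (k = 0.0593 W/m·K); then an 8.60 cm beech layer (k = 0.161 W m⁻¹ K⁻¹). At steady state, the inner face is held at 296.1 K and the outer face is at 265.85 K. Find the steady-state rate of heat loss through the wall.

Resistance network (inner→outer):
  R_common brick = L/(kA) = 0.0717/(0.664·8.53) = 0.01266 K/W
  R_cellular glass = L/(kA) = 0.0794/(0.0593·8.53) = 0.1570 K/W
  R_beech = L/(kA) = 0.0860/(0.161·8.53) = 0.06262 K/W
ΣR = 0.01266 + 0.1570 + 0.06262 = 0.2323 K/W
Q = ΔT/ΣR = (296.1 K − 265.85 K)/0.2323 = 130 W

Q = 130 W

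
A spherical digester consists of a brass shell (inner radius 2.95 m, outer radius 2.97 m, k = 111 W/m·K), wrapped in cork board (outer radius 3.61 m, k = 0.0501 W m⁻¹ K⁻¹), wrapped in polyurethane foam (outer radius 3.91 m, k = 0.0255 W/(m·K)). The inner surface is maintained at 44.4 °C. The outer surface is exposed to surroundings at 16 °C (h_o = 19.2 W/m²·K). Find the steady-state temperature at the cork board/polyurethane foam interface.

Series thermal resistances, inner to outer:
  R_brass = (1/2.95 − 1/2.97)/(4πk) = 0.002283/(4π·111) = 1.637×10^-6 K/W
  R_cork board = (1/2.97 − 1/3.61)/(4πk) = 0.05969/(4π·0.0501) = 0.09481 K/W
  R_polyurethane foam = (1/3.61 − 1/3.91)/(4πk) = 0.02125/(4π·0.0255) = 0.06633 K/W
  R_conv,out = 1/(4πr²h) = 1/(4π·3.91²·19.2) = 2.711×10^-4 K/W
ΣR = 1.637×10^-6 + 0.09481 + 0.06633 + 2.711×10^-4 = 0.1614 K/W
Q = ΔT/ΣR = (44.4 °C − 16 °C)/0.1614 = 176.0 W
From the inner boundary to the cork board/polyurethane foam interface, ΣR_partial = 0.09481 K/W.
T_interface = T_in − Q·ΣR_partial = 44.4 °C − (176.0)(0.09481) = 27.7 °C

T = 27.7 °C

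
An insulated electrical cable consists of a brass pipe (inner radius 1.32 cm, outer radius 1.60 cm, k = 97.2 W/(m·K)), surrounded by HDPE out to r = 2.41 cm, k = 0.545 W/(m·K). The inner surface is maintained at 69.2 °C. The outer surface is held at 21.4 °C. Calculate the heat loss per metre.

Series thermal resistances, inner to outer:
  R'_brass = ln(0.0160/0.0132)/(2πk) = 0.1924/(2π·97.2) = 3.150×10^-4 m·K/W
  R'_HDPE = ln(0.0241/0.0160)/(2πk) = 0.4096/(2π·0.545) = 0.1196 m·K/W
ΣR = 3.150×10^-4 + 0.1196 = 0.1199 m·K/W
Q' = ΔT/ΣR = (69.2 °C − 21.4 °C)/0.1199 = 399 W/m

Q' = 399 W/m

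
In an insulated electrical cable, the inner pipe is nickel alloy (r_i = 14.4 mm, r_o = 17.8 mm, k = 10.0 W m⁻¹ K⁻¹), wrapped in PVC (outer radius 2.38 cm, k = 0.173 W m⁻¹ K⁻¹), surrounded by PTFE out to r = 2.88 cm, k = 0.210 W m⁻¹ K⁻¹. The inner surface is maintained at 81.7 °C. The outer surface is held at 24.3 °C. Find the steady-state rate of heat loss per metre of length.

Treat each layer as a resistance in series:
  R'_nickel alloy = ln(0.0178/0.0144)/(2πk) = 0.2120/(2π·10.0) = 0.003374 m·K/W
  R'_PVC = ln(0.0238/0.0178)/(2πk) = 0.2905/(2π·0.173) = 0.2672 m·K/W
  R'_PTFE = ln(0.0288/0.0238)/(2πk) = 0.1907/(2π·0.210) = 0.1445 m·K/W
ΣR = 0.003374 + 0.2672 + 0.1445 = 0.4151 m·K/W
Q' = ΔT/ΣR = (81.7 °C − 24.3 °C)/0.4151 = 138 W/m

Q' = 138 W/m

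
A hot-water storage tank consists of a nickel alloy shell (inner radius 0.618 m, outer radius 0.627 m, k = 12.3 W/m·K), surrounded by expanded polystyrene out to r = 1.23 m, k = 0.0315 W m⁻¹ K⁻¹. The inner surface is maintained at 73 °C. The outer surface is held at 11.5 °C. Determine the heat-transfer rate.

Q = 31.1 W

Treat each layer as a resistance in series:
  R_nickel alloy = (1/0.618 − 1/0.627)/(4πk) = 0.02323/(4π·12.3) = 1.503×10^-4 K/W
  R_expanded polystyrene = (1/0.627 − 1/1.23)/(4πk) = 0.7819/(4π·0.0315) = 1.975 K/W
ΣR = 1.503×10^-4 + 1.975 = 1.975 K/W
Q = ΔT/ΣR = (73 °C − 11.5 °C)/1.975 = 31.1 W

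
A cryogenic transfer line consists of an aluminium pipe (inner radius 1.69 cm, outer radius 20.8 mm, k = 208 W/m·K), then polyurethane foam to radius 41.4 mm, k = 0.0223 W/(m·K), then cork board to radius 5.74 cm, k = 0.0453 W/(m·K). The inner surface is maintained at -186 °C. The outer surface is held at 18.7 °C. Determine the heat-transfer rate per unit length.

Resistance network (inner→outer):
  R'_aluminium = ln(0.0208/0.0169)/(2πk) = 0.2076/(2π·208) = 1.589×10^-4 m·K/W
  R'_polyurethane foam = ln(0.0414/0.0208)/(2πk) = 0.6883/(2π·0.0223) = 4.913 m·K/W
  R'_cork board = ln(0.0574/0.0414)/(2πk) = 0.3268/(2π·0.0453) = 1.148 m·K/W
ΣR = 1.589×10^-4 + 4.913 + 1.148 = 6.061 m·K/W
Q' = ΔT/ΣR = (-186 °C − 18.7 °C)/6.061 = -33.8 W/m
(Negative Q' ⇒ heat flows inward; heat gain = 33.8 W/m.)

Q' = 33.8 W/m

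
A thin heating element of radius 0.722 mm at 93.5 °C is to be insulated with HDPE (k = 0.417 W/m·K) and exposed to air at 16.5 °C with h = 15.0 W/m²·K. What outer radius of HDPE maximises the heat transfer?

r_cr = 2.78 cm

For a cylinder, r_cr = k_ins/h = 0.417/15.0 = 0.0278 m = 2.78 cm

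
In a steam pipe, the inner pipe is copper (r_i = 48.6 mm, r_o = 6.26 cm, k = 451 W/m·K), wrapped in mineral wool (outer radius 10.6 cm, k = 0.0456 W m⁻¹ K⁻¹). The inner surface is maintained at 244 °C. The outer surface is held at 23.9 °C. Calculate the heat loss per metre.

Treat each layer as a resistance in series:
  R'_copper = ln(0.0626/0.0486)/(2πk) = 0.2531/(2π·451) = 8.933×10^-5 m·K/W
  R'_mineral wool = ln(0.106/0.0626)/(2πk) = 0.5267/(2π·0.0456) = 1.838 m·K/W
ΣR = 8.933×10^-5 + 1.838 = 1.838 m·K/W
Q' = ΔT/ΣR = (244 °C − 23.9 °C)/1.838 = 120 W/m

Q' = 120 W/m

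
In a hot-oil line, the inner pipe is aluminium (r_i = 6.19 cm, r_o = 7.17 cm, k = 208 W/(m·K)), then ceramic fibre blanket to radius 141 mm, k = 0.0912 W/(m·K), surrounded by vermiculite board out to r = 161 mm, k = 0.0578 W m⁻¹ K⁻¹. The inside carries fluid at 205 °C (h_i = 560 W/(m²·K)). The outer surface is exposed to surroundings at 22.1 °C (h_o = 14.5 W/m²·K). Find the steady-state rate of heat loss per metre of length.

Resistance network (inner→outer):
  R'_conv,in = 1/(2πr h) = 1/(2π·0.0619·560) = 0.004591 m·K/W
  R'_aluminium = ln(0.0717/0.0619)/(2πk) = 0.1470/(2π·208) = 1.125×10^-4 m·K/W
  R'_ceramic fibre blanket = ln(0.141/0.0717)/(2πk) = 0.6763/(2π·0.0912) = 1.180 m·K/W
  R'_vermiculite board = ln(0.161/0.141)/(2πk) = 0.1326/(2π·0.0578) = 0.3652 m·K/W
  R'_conv,out = 1/(2πr h) = 1/(2π·0.161·14.5) = 0.06818 m·K/W
ΣR = 0.004591 + 1.125×10^-4 + 1.180 + 0.3652 + 0.06818 = 1.618 m·K/W
Q' = ΔT/ΣR = (205 °C − 22.1 °C)/1.618 = 113 W/m

Q' = 113 W/m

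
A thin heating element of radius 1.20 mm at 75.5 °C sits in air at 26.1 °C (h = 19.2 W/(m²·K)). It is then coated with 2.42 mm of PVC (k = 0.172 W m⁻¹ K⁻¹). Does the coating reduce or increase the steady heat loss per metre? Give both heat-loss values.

Critical radius for a cylinder: r_cr = k/h = 0.00896 m = 0.896 cm.
Outer radius after coating: r₂ = 0.00120 + 0.00242 = 0.00362 m.
Since r₁ < r_cr and r₂ ≤ r_cr, the coating moves toward the maximum at r_cr — heat loss rises.
Bare: R = 1/(2πr₁h) = 6.908 m·K/W; Q = 49.4/6.908 = 7.15 W/m.
Coated: R = R_cond + R_conv = 3.312 m·K/W; Q = 49.4/3.312 = 14.9 W/m.

increases: 7.15 → 14.9 W/m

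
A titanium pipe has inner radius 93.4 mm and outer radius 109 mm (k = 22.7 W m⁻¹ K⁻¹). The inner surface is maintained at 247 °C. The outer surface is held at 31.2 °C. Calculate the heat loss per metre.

Q' = 199 kW/m

Q' = 2πk·ΔT/ln(r₂/r₁) = 2π × 22.7 × 215.8 / ln(0.109/0.0934) = 1.99×10^5 W/m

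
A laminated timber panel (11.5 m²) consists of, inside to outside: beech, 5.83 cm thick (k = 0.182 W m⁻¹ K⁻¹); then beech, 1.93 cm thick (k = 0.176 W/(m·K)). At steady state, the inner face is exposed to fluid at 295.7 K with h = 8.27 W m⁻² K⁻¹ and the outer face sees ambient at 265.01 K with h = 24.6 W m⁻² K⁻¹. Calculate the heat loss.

Q = 597 W

Treat each layer as a resistance in series:
  R_conv,in = 1/(hA) = 1/(8.27·11.5) = 0.01051 K/W
  R_beech = L/(kA) = 0.0583/(0.182·11.5) = 0.02785 K/W
  R_beech = L/(kA) = 0.0193/(0.176·11.5) = 0.009536 K/W
  R_conv,out = 1/(hA) = 1/(24.6·11.5) = 0.003535 K/W
ΣR = 0.01051 + 0.02785 + 0.009536 + 0.003535 = 0.05143 K/W
Q = ΔT/ΣR = (295.7 K − 265.01 K)/0.05143 = 597 W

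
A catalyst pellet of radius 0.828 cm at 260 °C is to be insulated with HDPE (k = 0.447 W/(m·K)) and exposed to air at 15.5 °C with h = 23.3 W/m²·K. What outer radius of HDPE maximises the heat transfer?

For a sphere, r_cr = 2k_ins/h = 2·0.447/23.3 = 0.0384 m = 3.84 cm

r_cr = 3.84 cm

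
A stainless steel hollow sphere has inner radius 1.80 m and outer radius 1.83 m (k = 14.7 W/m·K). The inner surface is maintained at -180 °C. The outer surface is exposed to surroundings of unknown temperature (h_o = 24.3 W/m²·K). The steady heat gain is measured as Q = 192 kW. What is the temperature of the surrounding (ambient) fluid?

T_out = 17.2 °C

Sum the resistances:
  R_stainless steel = (1/1.80 − 1/1.83)/(4πk) = 0.009107/(4π·14.7) = 4.930×10^-5 K/W
  R_conv,out = 1/(4πr²h) = 1/(4π·1.83²·24.3) = 9.779×10^-4 K/W
ΣR = 0.001027 K/W
ΔT = Q·ΣR = 1.92×10^5 × 0.001027 = 197.2 K
Heat flows inward, so T_out = T_in + ΔT = -180 + 197.2 = 17.2 °C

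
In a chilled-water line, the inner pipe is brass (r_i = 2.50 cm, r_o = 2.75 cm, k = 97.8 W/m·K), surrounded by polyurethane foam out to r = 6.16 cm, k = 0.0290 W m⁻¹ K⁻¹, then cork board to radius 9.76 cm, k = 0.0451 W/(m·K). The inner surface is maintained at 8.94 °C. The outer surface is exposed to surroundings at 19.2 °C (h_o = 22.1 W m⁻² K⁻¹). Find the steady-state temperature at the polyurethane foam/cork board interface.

T = 16.4 °C

Treat each layer as a resistance in series:
  R'_brass = ln(0.0275/0.0250)/(2πk) = 0.09531/(2π·97.8) = 1.551×10^-4 m·K/W
  R'_polyurethane foam = ln(0.0616/0.0275)/(2πk) = 0.8065/(2π·0.0290) = 4.426 m·K/W
  R'_cork board = ln(0.0976/0.0616)/(2πk) = 0.4602/(2π·0.0451) = 1.624 m·K/W
  R'_conv,out = 1/(2πr h) = 1/(2π·0.0976·22.1) = 0.07379 m·K/W
ΣR = 1.551×10^-4 + 4.426 + 1.624 + 0.07379 = 6.124 m·K/W
Q' = ΔT/ΣR = (8.94 °C − 19.2 °C)/6.124 = -1.675 W/m
From the inner boundary to the polyurethane foam/cork board interface, ΣR_partial = 4.426 m·K/W.
T_interface = T_in − Q'·ΣR_partial = 8.94 °C − (-1.675)(4.426) = 16.4 °C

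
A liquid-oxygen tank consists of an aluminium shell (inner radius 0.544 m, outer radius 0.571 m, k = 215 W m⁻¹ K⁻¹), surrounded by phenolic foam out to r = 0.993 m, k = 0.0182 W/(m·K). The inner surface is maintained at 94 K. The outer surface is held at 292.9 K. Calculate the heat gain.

Q = 61.1 W

Series thermal resistances, inner to outer:
  R_aluminium = (1/0.544 − 1/0.571)/(4πk) = 0.08692/(4π·215) = 3.217×10^-5 K/W
  R_phenolic foam = (1/0.571 − 1/0.993)/(4πk) = 0.7443/(4π·0.0182) = 3.254 K/W
ΣR = 3.217×10^-5 + 3.254 = 3.254 K/W
Q = ΔT/ΣR = (94 K − 292.9 K)/3.254 = -61.1 W
(Negative Q ⇒ heat flows inward; heat gain = 61.1 W.)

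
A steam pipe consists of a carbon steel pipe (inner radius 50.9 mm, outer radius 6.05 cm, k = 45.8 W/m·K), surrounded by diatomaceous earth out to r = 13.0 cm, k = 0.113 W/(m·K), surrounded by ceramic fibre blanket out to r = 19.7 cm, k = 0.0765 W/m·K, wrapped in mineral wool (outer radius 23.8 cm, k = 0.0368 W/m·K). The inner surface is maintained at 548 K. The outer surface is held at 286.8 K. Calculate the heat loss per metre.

Resistance network (inner→outer):
  R'_carbon steel = ln(0.0605/0.0509)/(2πk) = 0.1728/(2π·45.8) = 6.004×10^-4 m·K/W
  R'_diatomaceous earth = ln(0.130/0.0605)/(2πk) = 0.7649/(2π·0.113) = 1.077 m·K/W
  R'_ceramic fibre blanket = ln(0.197/0.130)/(2πk) = 0.4157/(2π·0.0765) = 0.8648 m·K/W
  R'_mineral wool = ln(0.238/0.197)/(2πk) = 0.1891/(2π·0.0368) = 0.8177 m·K/W
ΣR = 6.004×10^-4 + 1.077 + 0.8648 + 0.8177 = 2.760 m·K/W
Q' = ΔT/ΣR = (548 K − 286.8 K)/2.760 = 94.6 W/m

Q' = 94.6 W/m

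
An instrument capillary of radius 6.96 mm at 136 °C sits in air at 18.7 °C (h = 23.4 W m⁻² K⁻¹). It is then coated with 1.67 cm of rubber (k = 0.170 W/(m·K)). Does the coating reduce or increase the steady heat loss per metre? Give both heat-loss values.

reduces: 120 → 81.9 W/m

Critical radius for a cylinder: r_cr = k/h = 0.00726 m = 0.726 cm.
Outer radius after coating: r₂ = 0.00696 + 0.0167 = 0.02366 m.
r₁ < r_cr < r₂: heat loss rises to a maximum at r_cr then falls. Whether the coating helps depends on whether Q(r₂) has dropped back below Q(r₁).
Bare: R = 1/(2πr₁h) = 0.9772 m·K/W; Q = 117.3/0.9772 = 120 W/m.
Coated: R = R_cond + R_conv = 1.433 m·K/W; Q = 117.3/1.433 = 81.9 W/m.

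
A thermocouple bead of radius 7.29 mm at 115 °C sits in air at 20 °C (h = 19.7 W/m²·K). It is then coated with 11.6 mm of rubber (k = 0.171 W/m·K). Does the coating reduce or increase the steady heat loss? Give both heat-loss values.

Critical radius for a sphere: r_cr = 2k/h = 0.0174 m = 1.74 cm.
Outer radius after coating: r₂ = 0.00729 + 0.0116 = 0.01889 m.
r₁ < r_cr < r₂: heat loss rises to a maximum at r_cr then falls. Whether the coating helps depends on whether Q(r₂) has dropped back below Q(r₁).
Bare: R = 1/(4πr₁²h) = 76.01 K/W; Q = 95/76.01 = 1.25 W.
Coated: R = R_cond + R_conv = 50.52 K/W; Q = 95/50.52 = 1.88 W.

increases: 1.25 → 1.88 W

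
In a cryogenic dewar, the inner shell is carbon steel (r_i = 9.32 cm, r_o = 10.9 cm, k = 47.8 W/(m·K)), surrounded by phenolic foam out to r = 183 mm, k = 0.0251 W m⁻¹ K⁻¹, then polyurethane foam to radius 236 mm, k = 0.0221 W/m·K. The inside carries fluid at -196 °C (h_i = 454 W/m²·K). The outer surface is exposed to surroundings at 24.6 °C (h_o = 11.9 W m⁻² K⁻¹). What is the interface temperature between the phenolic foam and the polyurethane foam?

Treat each layer as a resistance in series:
  R_conv,in = 1/(4πr²h) = 1/(4π·0.0932²·454) = 0.02018 K/W
  R_carbon steel = (1/0.0932 − 1/0.109)/(4πk) = 1.555/(4π·47.8) = 0.002589 K/W
  R_phenolic foam = (1/0.109 − 1/0.183)/(4πk) = 3.710/(4π·0.0251) = 11.76 K/W
  R_polyurethane foam = (1/0.183 − 1/0.236)/(4πk) = 1.227/(4π·0.0221) = 4.419 K/W
  R_conv,out = 1/(4πr²h) = 1/(4π·0.236²·11.9) = 0.1201 K/W
ΣR = 0.02018 + 0.002589 + 11.76 + 4.419 + 0.1201 = 16.32 K/W
Q = ΔT/ΣR = (-196 °C − 24.6 °C)/16.32 = -13.52 W
From the inner boundary to the phenolic foam/polyurethane foam interface, ΣR_partial = 11.78 K/W.
T_interface = T_in − Q·ΣR_partial = -196 °C − (-13.52)(11.78) = -36.7 °C

T = -36.7 °C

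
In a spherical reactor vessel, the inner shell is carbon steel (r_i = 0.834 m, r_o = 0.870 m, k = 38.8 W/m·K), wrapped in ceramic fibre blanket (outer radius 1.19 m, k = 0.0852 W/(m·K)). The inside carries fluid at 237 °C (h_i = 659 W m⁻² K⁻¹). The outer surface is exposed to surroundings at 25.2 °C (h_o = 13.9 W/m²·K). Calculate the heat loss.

Q = 723 W

Resistance network (inner→outer):
  R_conv,in = 1/(4πr²h) = 1/(4π·0.834²·659) = 1.736×10^-4 K/W
  R_carbon steel = (1/0.834 − 1/0.870)/(4πk) = 0.04962/(4π·38.8) = 1.018×10^-4 K/W
  R_ceramic fibre blanket = (1/0.870 − 1/1.19)/(4πk) = 0.3091/(4π·0.0852) = 0.2887 K/W
  R_conv,out = 1/(4πr²h) = 1/(4π·1.19²·13.9) = 0.004043 K/W
ΣR = 1.736×10^-4 + 1.018×10^-4 + 0.2887 + 0.004043 = 0.2930 K/W
Q = ΔT/ΣR = (237 °C − 25.2 °C)/0.2930 = 723 W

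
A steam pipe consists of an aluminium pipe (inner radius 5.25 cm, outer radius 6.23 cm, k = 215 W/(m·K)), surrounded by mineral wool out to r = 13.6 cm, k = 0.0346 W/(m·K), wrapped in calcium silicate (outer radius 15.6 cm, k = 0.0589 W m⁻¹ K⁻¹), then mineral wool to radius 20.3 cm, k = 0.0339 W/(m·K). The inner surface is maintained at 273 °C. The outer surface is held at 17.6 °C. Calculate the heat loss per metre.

Treat each layer as a resistance in series:
  R'_aluminium = ln(0.0623/0.0525)/(2πk) = 0.1711/(2π·215) = 1.267×10^-4 m·K/W
  R'_mineral wool = ln(0.136/0.0623)/(2πk) = 0.7807/(2π·0.0346) = 3.591 m·K/W
  R'_calcium silicate = ln(0.156/0.136)/(2πk) = 0.1372/(2π·0.0589) = 0.3707 m·K/W
  R'_mineral wool = ln(0.203/0.156)/(2πk) = 0.2633/(2π·0.0339) = 1.236 m·K/W
ΣR = 1.267×10^-4 + 3.591 + 0.3707 + 1.236 = 5.198 m·K/W
Q' = ΔT/ΣR = (273 °C − 17.6 °C)/5.198 = 49.1 W/m

Q' = 49.1 W/m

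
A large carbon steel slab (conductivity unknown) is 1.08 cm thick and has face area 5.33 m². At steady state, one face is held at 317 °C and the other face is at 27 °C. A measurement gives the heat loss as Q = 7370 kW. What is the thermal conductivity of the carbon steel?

ΣR = ΔT/Q = |317 − 27|/7.37×10^6 = 3.935×10^-5 K/W
L/(kA) = 3.935×10^-5 ⇒ k = 0.0108/(3.935×10^-5·5.33) = 51.5 W/m·K

k = 51.5 W/m·K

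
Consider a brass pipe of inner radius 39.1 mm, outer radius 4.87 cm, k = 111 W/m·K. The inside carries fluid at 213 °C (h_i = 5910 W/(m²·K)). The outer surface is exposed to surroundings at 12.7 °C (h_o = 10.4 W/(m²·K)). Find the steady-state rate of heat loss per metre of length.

Q' = 635 W/m

Resistance network (inner→outer):
  R'_conv,in = 1/(2πr h) = 1/(2π·0.0391·5910) = 6.887×10^-4 m·K/W
  R'_brass = ln(0.0487/0.0391)/(2πk) = 0.2196/(2π·111) = 3.148×10^-4 m·K/W
  R'_conv,out = 1/(2πr h) = 1/(2π·0.0487·10.4) = 0.3142 m·K/W
ΣR = 6.887×10^-4 + 3.148×10^-4 + 0.3142 = 0.3152 m·K/W
Q' = ΔT/ΣR = (213 °C − 12.7 °C)/0.3152 = 635 W/m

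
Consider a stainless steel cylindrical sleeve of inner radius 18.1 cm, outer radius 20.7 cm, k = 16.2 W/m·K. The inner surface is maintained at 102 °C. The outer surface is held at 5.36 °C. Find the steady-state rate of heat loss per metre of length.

Q' = 2πk·ΔT/ln(r₂/r₁) = 2π × 16.2 × 96.64 / ln(0.207/0.181) = 73300 W/m

Q' = 73.3 kW/m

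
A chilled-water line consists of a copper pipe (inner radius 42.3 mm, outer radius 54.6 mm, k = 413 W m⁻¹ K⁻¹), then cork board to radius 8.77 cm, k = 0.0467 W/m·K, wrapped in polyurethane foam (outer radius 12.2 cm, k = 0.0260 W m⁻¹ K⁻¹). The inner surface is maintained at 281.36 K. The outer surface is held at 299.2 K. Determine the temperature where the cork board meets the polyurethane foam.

T = 289.3 K

Treat each layer as a resistance in series:
  R'_copper = ln(0.0546/0.0423)/(2πk) = 0.2552/(2π·413) = 9.836×10^-5 m·K/W
  R'_cork board = ln(0.0877/0.0546)/(2πk) = 0.4739/(2π·0.0467) = 1.615 m·K/W
  R'_polyurethane foam = ln(0.122/0.0877)/(2πk) = 0.3301/(2π·0.0260) = 2.021 m·K/W
ΣR = 9.836×10^-5 + 1.615 + 2.021 = 3.636 m·K/W
Q' = ΔT/ΣR = (281.36 K − 299.2 K)/3.636 = -4.906 W/m
From the inner boundary to the cork board/polyurethane foam interface, ΣR_partial = 1.615 m·K/W.
T_interface = T_in − Q'·ΣR_partial = 281.36 K − (-4.906)(1.615) = 289.3 K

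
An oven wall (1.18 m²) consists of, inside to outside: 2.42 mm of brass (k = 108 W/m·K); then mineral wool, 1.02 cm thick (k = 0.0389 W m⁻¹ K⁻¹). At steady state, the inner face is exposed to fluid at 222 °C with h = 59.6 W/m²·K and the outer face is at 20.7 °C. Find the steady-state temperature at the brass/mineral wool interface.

Resistance network (inner→outer):
  R_conv,in = 1/(hA) = 1/(59.6·1.18) = 0.01422 K/W
  R_brass = L/(kA) = 0.00242/(108·1.18) = 1.899×10^-5 K/W
  R_mineral wool = L/(kA) = 0.0102/(0.0389·1.18) = 0.2222 K/W
ΣR = 0.01422 + 1.899×10^-5 + 0.2222 = 0.2364 K/W
Q = ΔT/ΣR = (222 °C − 20.7 °C)/0.2364 = 851.5 W
From the inner boundary to the brass/mineral wool interface, ΣR_partial = 0.01424 K/W.
T_interface = T_in − Q·ΣR_partial = 222 °C − (851.5)(0.01424) = 210 °C

T = 210 °C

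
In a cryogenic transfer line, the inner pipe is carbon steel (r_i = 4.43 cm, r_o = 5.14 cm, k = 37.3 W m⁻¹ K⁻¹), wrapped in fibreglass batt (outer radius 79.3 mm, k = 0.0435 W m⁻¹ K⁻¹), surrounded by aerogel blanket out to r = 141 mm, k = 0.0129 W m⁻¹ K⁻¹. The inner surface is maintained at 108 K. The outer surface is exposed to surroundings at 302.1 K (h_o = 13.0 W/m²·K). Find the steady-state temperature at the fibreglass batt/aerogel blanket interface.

Series thermal resistances, inner to outer:
  R'_carbon steel = ln(0.0514/0.0443)/(2πk) = 0.1487/(2π·37.3) = 6.343×10^-4 m·K/W
  R'_fibreglass batt = ln(0.0793/0.0514)/(2πk) = 0.4336/(2π·0.0435) = 1.586 m·K/W
  R'_aerogel blanket = ln(0.141/0.0793)/(2πk) = 0.5755/(2π·0.0129) = 7.101 m·K/W
  R'_conv,out = 1/(2πr h) = 1/(2π·0.141·13.0) = 0.08683 m·K/W
ΣR = 6.343×10^-4 + 1.586 + 7.101 + 0.08683 = 8.774 m·K/W
Q' = ΔT/ΣR = (108 K − 302.1 K)/8.774 = -22.12 W/m
From the inner boundary to the fibreglass batt/aerogel blanket interface, ΣR_partial = 1.587 m·K/W.
T_interface = T_in − Q'·ΣR_partial = 108 K − (-22.12)(1.587) = 143 K

T = 143 K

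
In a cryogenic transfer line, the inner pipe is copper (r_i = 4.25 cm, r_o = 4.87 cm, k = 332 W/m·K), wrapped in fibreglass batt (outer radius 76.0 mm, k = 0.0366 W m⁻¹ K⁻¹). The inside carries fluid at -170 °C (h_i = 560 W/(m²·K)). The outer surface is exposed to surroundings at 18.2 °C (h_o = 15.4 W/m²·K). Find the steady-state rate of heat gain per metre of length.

Resistance network (inner→outer):
  R'_conv,in = 1/(2πr h) = 1/(2π·0.0425·560) = 0.006687 m·K/W
  R'_copper = ln(0.0487/0.0425)/(2πk) = 0.1362/(2π·332) = 6.528×10^-5 m·K/W
  R'_fibreglass batt = ln(0.0760/0.0487)/(2πk) = 0.4451/(2π·0.0366) = 1.935 m·K/W
  R'_conv,out = 1/(2πr h) = 1/(2π·0.0760·15.4) = 0.1360 m·K/W
ΣR = 0.006687 + 6.528×10^-5 + 1.935 + 0.1360 = 2.078 m·K/W
Q' = ΔT/ΣR = (-170 °C − 18.2 °C)/2.078 = -90.6 W/m
(Negative Q' ⇒ heat flows inward; heat gain = 90.6 W/m.)

Q' = 90.6 W/m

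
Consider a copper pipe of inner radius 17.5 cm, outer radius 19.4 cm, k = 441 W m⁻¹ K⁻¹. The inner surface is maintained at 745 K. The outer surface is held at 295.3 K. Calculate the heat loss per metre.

Q' = 2πk·ΔT/ln(r₂/r₁) = 2π × 441 × 449.7 / ln(0.194/0.175) = 1.21×10^7 W/m

Q' = 1.21×10^7 W/m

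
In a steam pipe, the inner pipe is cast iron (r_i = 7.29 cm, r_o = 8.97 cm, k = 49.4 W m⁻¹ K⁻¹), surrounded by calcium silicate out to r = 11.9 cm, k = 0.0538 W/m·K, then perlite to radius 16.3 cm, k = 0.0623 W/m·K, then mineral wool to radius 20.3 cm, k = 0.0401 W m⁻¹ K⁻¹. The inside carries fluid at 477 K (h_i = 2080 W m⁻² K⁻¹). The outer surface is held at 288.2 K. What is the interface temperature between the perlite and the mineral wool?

Resistance network (inner→outer):
  R'_conv,in = 1/(2πr h) = 1/(2π·0.0729·2080) = 0.001050 m·K/W
  R'_cast iron = ln(0.0897/0.0729)/(2πk) = 0.2074/(2π·49.4) = 6.681×10^-4 m·K/W
  R'_calcium silicate = ln(0.119/0.0897)/(2πk) = 0.2827/(2π·0.0538) = 0.8362 m·K/W
  R'_perlite = ln(0.163/0.119)/(2πk) = 0.3146/(2π·0.0623) = 0.8038 m·K/W
  R'_mineral wool = ln(0.203/0.163)/(2πk) = 0.2195/(2π·0.0401) = 0.8710 m·K/W
ΣR = 0.001050 + 6.681×10^-4 + 0.8362 + 0.8038 + 0.8710 = 2.513 m·K/W
Q' = ΔT/ΣR = (477 K − 288.2 K)/2.513 = 75.13 W/m
From the inner boundary to the perlite/mineral wool interface, ΣR_partial = 1.642 m·K/W.
T_interface = T_in − Q'·ΣR_partial = 477 K − (75.13)(1.642) = 353.6 K

T = 353.6 K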